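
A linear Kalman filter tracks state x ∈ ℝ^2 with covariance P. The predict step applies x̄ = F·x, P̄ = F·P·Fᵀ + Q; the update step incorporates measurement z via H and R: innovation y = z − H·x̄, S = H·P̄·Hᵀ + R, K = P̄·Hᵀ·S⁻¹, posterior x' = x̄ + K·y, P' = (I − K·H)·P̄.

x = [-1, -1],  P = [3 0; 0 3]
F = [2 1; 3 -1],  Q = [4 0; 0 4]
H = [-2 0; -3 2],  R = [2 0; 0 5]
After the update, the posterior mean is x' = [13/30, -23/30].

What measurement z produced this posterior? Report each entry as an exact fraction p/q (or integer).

x̄ = F·x = [-3, -2]
P̄ = F·P·Fᵀ + Q = [19 15; 15 34]
S = H·P̄·Hᵀ + R = [78 54; 54 132]
K = P̄·Hᵀ·S⁻¹ = [-593/1230 -3/410; -289/410 569/1230]
x' − x̄ = [103/30, 37/30] = K·y
y = (KᵀK)⁻¹·Kᵀ·(x' − x̄) = [-7, -8]
z = y + H·x̄ = [-7, -8] + [6, 5] = [-1, -3]

z = [-1, -3]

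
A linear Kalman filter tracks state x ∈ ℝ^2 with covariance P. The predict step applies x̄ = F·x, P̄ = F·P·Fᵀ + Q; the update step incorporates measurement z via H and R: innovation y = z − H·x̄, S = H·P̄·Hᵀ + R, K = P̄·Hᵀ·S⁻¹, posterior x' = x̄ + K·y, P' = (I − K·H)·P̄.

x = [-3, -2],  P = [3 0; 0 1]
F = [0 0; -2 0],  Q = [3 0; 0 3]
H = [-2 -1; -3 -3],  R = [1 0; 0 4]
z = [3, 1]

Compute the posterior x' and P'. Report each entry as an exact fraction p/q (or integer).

x' = [-1467/679, 1194/679]
P' = [597/679 -765/679; -765/679 1185/679]

x̄ = F·x = [0, 6]
P̄ = F·P·Fᵀ + Q = [3 0; 0 15]
y = z − H·x̄ = [9, 19]
S = H·P̄·Hᵀ + R = [28 63; 63 166]
K = P̄·Hᵀ·S⁻¹ = [-429/679 18/97; 345/679 -45/97]
x' = x̄ + K·y = [-1467/679, 1194/679]
P' = (I − K·H)·P̄ = [597/679 -765/679; -765/679 1185/679]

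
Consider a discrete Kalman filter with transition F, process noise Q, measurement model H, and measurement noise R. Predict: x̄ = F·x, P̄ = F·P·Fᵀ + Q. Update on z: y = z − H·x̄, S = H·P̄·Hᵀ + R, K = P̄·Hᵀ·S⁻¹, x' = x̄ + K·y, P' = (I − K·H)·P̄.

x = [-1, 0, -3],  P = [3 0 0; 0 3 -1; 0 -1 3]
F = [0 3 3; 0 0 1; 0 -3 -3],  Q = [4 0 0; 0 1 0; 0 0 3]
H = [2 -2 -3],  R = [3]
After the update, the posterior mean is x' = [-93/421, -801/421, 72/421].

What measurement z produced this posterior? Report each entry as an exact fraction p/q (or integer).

x̄ = F·x = [-9, -3, 9]
P̄ = F·P·Fᵀ + Q = [40 6 -36; 6 4 -6; -36 -6 39]
S = H·P̄·Hᵀ + R = [842]
K = P̄·Hᵀ·S⁻¹ = [88/421; 11/421; -177/842]
x' − x̄ = [3696/421, 462/421, -3717/421] = K·y
y = (KᵀK)⁻¹·Kᵀ·(x' − x̄) = [42]
z = y + H·x̄ = [42] + [-39] = [3]

z = [3]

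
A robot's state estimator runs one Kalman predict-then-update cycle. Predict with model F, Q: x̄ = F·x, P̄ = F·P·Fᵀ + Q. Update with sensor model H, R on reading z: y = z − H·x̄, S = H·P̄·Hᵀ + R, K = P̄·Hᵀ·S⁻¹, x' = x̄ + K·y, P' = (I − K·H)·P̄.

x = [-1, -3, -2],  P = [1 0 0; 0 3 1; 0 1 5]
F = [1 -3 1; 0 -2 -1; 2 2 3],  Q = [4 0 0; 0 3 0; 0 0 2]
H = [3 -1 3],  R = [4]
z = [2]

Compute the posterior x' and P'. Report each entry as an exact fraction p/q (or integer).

x̄ = F·x = [6, 8, -14]
P̄ = F·P·Fᵀ + Q = [31 14 -8; 14 24 -35; -8 -35 75]
y = z − H·x̄ = [34]
S = H·P̄·Hᵀ + R = [964]
K = P̄·Hᵀ·S⁻¹ = [55/964; -87/964; 59/241]
x' = x̄ + K·y = [3827/482, 2377/482, -1368/241]
P' = (I − K·H)·P̄ = [26859/964 18281/964 -5173/241; 18281/964 15567/964 -3302/241; -5173/241 -3302/241 4151/241]

x' = [3827/482, 2377/482, -1368/241]
P' = [26859/964 18281/964 -5173/241; 18281/964 15567/964 -3302/241; -5173/241 -3302/241 4151/241]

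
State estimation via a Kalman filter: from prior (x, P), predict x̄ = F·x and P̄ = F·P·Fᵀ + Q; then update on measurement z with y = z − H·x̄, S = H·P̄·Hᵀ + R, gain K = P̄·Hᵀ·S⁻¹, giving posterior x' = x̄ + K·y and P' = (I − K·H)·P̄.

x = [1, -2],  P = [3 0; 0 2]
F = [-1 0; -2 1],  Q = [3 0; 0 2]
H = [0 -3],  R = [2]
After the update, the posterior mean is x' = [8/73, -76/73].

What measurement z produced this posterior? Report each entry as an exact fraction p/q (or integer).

x̄ = F·x = [-1, -4]
P̄ = F·P·Fᵀ + Q = [6 6; 6 16]
S = H·P̄·Hᵀ + R = [146]
K = P̄·Hᵀ·S⁻¹ = [-9/73; -24/73]
x' − x̄ = [81/73, 216/73] = K·y
y = (KᵀK)⁻¹·Kᵀ·(x' − x̄) = [-9]
z = y + H·x̄ = [-9] + [12] = [3]

z = [3]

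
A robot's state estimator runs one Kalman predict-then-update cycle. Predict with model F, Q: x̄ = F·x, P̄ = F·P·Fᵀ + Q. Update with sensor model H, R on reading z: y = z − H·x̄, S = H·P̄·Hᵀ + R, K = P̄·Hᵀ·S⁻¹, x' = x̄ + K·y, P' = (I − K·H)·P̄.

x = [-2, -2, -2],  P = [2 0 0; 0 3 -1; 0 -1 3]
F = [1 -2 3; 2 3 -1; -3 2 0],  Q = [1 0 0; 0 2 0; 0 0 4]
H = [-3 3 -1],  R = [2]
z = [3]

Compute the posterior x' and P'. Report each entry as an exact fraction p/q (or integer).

x' = [-792/113, -1726/339, 1883/678]
P' = [1302/113 798/113 -1472/113; 798/113 2138/339 -884/339; -1472/113 -884/339 10565/339]

x̄ = F·x = [-4, -8, 2]
P̄ = F·P·Fᵀ + Q = [54 -34 -24; -34 46 8; -24 8 34]
y = z − H·x̄ = [17]
S = H·P̄·Hᵀ + R = [1356]
K = P̄·Hᵀ·S⁻¹ = [-20/113; 58/339; 31/678]
x' = x̄ + K·y = [-792/113, -1726/339, 1883/678]
P' = (I − K·H)·P̄ = [1302/113 798/113 -1472/113; 798/113 2138/339 -884/339; -1472/113 -884/339 10565/339]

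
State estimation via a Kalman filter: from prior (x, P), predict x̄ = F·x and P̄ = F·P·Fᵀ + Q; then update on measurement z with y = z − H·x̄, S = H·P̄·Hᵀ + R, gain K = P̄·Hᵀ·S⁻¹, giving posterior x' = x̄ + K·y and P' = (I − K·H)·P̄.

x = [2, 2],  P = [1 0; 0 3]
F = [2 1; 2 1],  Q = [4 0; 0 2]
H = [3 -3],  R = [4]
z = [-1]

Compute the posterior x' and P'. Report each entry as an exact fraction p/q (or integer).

x̄ = F·x = [6, 6]
P̄ = F·P·Fᵀ + Q = [11 7; 7 9]
y = z − H·x̄ = [-1]
S = H·P̄·Hᵀ + R = [58]
K = P̄·Hᵀ·S⁻¹ = [6/29; -3/29]
x' = x̄ + K·y = [168/29, 177/29]
P' = (I − K·H)·P̄ = [247/29 239/29; 239/29 243/29]

x' = [168/29, 177/29]
P' = [247/29 239/29; 239/29 243/29]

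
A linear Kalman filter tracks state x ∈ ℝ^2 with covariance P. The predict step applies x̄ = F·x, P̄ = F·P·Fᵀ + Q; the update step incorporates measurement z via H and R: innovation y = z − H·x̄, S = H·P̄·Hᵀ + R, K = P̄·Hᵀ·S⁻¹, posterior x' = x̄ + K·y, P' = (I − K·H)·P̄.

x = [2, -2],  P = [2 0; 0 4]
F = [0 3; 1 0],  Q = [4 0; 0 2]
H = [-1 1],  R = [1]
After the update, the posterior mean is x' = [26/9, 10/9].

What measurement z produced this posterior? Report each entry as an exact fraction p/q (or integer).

z = [-2]

x̄ = F·x = [-6, 2]
P̄ = F·P·Fᵀ + Q = [40 0; 0 4]
S = H·P̄·Hᵀ + R = [45]
K = P̄·Hᵀ·S⁻¹ = [-8/9; 4/45]
x' − x̄ = [80/9, -8/9] = K·y
y = (KᵀK)⁻¹·Kᵀ·(x' − x̄) = [-10]
z = y + H·x̄ = [-10] + [8] = [-2]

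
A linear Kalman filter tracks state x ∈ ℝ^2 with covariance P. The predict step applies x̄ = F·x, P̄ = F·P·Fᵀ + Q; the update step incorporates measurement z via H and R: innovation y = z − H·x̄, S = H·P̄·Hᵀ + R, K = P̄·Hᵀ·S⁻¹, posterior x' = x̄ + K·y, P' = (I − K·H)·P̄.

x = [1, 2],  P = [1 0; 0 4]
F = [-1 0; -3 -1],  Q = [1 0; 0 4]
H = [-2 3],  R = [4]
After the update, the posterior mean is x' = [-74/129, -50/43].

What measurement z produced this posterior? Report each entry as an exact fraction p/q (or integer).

z = [-2]

x̄ = F·x = [-1, -5]
P̄ = F·P·Fᵀ + Q = [2 3; 3 17]
S = H·P̄·Hᵀ + R = [129]
K = P̄·Hᵀ·S⁻¹ = [5/129; 15/43]
x' − x̄ = [55/129, 165/43] = K·y
y = (KᵀK)⁻¹·Kᵀ·(x' − x̄) = [11]
z = y + H·x̄ = [11] + [-13] = [-2]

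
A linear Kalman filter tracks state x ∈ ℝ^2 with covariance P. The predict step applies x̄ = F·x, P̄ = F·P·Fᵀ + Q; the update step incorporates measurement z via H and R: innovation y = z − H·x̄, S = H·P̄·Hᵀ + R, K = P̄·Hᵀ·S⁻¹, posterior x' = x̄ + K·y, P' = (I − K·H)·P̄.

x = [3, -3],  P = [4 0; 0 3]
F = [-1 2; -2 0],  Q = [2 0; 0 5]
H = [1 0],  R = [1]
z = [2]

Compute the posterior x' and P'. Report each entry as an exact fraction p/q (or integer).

x̄ = F·x = [-9, -6]
P̄ = F·P·Fᵀ + Q = [18 8; 8 21]
y = z − H·x̄ = [11]
S = H·P̄·Hᵀ + R = [19]
K = P̄·Hᵀ·S⁻¹ = [18/19; 8/19]
x' = x̄ + K·y = [27/19, -26/19]
P' = (I − K·H)·P̄ = [18/19 8/19; 8/19 335/19]

x' = [27/19, -26/19]
P' = [18/19 8/19; 8/19 335/19]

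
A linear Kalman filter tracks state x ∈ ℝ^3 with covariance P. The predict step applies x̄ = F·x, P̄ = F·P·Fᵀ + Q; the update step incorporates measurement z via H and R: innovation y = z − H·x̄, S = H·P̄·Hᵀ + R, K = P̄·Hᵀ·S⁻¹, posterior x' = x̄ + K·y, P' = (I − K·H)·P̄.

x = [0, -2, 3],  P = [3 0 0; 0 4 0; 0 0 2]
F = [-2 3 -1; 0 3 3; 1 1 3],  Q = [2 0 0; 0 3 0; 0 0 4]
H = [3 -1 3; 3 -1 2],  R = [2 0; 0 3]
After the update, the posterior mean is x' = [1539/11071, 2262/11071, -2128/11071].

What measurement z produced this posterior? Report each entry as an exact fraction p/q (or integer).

z = [-1, 1]

x̄ = F·x = [-9, 3, 7]
P̄ = F·P·Fᵀ + Q = [52 30 0; 30 57 30; 0 30 29]
S = H·P̄·Hᵀ + R = [428 369; 369 344]
K = P̄·Hᵀ·S⁻¹ = [-3150/11071 7434/11071; 7995/11071 -5583/11071; 9276/11071 -9049/11071]
x' − x̄ = [101178/11071, -30951/11071, -79625/11071] = K·y
y = (KᵀK)⁻¹·Kᵀ·(x' − x̄) = [8, 17]
z = y + H·x̄ = [8, 17] + [-9, -16] = [-1, 1]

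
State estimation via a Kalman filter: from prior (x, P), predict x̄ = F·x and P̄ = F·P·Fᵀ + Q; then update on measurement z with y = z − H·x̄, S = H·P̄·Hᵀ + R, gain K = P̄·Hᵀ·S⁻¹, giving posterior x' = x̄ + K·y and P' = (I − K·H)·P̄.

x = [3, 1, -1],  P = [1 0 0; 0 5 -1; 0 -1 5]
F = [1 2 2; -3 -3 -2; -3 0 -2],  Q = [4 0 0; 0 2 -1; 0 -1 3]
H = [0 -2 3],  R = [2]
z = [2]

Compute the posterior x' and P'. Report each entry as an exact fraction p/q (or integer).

x' = [311/94, -501/47, -303/47]
P' = [9593/282 -5164/141 -3433/141; -5164/141 7102/141 4714/141; -3433/141 4714/141 3160/141]

x̄ = F·x = [3, -10, -7]
P̄ = F·P·Fᵀ + Q = [37 -43 -19; -43 64 22; -19 22 32]
y = z − H·x̄ = [3]
S = H·P̄·Hᵀ + R = [282]
K = P̄·Hᵀ·S⁻¹ = [29/282; -31/141; 26/141]
x' = x̄ + K·y = [311/94, -501/47, -303/47]
P' = (I − K·H)·P̄ = [9593/282 -5164/141 -3433/141; -5164/141 7102/141 4714/141; -3433/141 4714/141 3160/141]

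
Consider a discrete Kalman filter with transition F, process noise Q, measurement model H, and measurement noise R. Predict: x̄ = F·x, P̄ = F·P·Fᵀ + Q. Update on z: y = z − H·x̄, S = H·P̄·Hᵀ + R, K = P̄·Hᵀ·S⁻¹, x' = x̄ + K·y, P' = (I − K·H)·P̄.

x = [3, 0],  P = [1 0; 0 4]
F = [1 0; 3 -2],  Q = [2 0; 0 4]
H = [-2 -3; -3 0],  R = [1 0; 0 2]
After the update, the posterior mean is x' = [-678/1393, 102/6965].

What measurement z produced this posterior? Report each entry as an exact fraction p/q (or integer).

z = [1, 2]

x̄ = F·x = [3, 9]
P̄ = F·P·Fᵀ + Q = [3 3; 3 29]
S = H·P̄·Hᵀ + R = [310 45; 45 29]
K = P̄·Hᵀ·S⁻¹ = [-6/1393 -423/1393; -2292/6965 279/1393]
x' − x̄ = [-4857/1393, -62583/6965] = K·y
y = (KᵀK)⁻¹·Kᵀ·(x' − x̄) = [34, 11]
z = y + H·x̄ = [34, 11] + [-33, -9] = [1, 2]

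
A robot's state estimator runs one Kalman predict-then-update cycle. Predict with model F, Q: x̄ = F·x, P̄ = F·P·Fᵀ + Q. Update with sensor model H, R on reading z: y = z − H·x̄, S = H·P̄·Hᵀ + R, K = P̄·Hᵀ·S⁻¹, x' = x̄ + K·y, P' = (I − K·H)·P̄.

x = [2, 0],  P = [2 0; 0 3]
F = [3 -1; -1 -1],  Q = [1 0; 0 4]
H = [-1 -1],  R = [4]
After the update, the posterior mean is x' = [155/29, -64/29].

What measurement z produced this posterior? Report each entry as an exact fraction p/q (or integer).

x̄ = F·x = [6, -2]
P̄ = F·P·Fᵀ + Q = [22 -3; -3 9]
S = H·P̄·Hᵀ + R = [29]
K = P̄·Hᵀ·S⁻¹ = [-19/29; -6/29]
x' − x̄ = [-19/29, -6/29] = K·y
y = (KᵀK)⁻¹·Kᵀ·(x' − x̄) = [1]
z = y + H·x̄ = [1] + [-4] = [-3]

z = [-3]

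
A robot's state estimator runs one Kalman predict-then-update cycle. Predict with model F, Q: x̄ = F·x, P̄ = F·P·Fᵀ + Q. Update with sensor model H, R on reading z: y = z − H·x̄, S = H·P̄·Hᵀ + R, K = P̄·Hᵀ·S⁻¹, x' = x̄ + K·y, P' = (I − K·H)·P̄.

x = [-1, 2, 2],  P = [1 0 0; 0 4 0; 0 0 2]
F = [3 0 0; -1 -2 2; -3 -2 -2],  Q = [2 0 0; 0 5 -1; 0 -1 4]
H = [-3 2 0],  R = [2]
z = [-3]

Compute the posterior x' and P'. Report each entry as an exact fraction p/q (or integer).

x' = [-225/257, -709/257, -1943/257]
P' = [1306/257 1920/257 -480/257; 1920/257 2949/257 -673/257; -480/257 -673/257 7300/257]

x̄ = F·x = [-3, 1, -5]
P̄ = F·P·Fᵀ + Q = [11 -3 -9; -3 30 10; -9 10 37]
y = z − H·x̄ = [-14]
S = H·P̄·Hᵀ + R = [257]
K = P̄·Hᵀ·S⁻¹ = [-39/257; 69/257; 47/257]
x' = x̄ + K·y = [-225/257, -709/257, -1943/257]
P' = (I − K·H)·P̄ = [1306/257 1920/257 -480/257; 1920/257 2949/257 -673/257; -480/257 -673/257 7300/257]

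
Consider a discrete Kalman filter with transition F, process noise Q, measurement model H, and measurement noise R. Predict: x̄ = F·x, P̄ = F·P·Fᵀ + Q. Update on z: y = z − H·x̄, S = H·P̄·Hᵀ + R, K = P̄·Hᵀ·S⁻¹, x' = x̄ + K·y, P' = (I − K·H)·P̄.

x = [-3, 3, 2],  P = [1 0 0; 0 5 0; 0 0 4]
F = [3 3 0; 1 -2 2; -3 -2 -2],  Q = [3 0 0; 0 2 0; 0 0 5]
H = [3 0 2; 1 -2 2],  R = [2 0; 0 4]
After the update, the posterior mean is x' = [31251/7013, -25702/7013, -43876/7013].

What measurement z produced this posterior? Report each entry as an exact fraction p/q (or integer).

z = [1, -1]

x̄ = F·x = [0, -5, -1]
P̄ = F·P·Fᵀ + Q = [57 -27 -39; -27 39 1; -39 1 50]
S = H·P̄·Hᵀ + R = [247 217; 217 361]
K = P̄·Hᵀ·S⁻¹ = [4402/7013 -2005/7013; -1028/7013 -1383/7013; -9470/21039 9131/21039]
x' − x̄ = [31251/7013, 9363/7013, -36863/7013] = K·y
y = (KᵀK)⁻¹·Kᵀ·(x' − x̄) = [3, -9]
z = y + H·x̄ = [3, -9] + [-2, 8] = [1, -1]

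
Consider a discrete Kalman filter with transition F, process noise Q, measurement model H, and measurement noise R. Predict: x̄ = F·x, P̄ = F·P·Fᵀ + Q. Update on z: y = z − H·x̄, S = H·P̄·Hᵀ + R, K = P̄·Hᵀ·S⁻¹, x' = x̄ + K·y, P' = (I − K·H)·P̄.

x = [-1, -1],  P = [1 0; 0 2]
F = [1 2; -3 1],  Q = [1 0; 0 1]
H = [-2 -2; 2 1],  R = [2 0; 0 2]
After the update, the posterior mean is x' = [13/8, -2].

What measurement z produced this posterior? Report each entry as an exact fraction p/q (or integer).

z = [2, 3]

x̄ = F·x = [-3, 2]
P̄ = F·P·Fᵀ + Q = [10 1; 1 12]
S = H·P̄·Hᵀ + R = [98 -70; -70 58]
K = P̄·Hᵀ·S⁻¹ = [97/392 37/56; -33/49 -4/7]
x' − x̄ = [37/8, -4] = K·y
y = (KᵀK)⁻¹·Kᵀ·(x' − x̄) = [0, 7]
z = y + H·x̄ = [0, 7] + [2, -4] = [2, 3]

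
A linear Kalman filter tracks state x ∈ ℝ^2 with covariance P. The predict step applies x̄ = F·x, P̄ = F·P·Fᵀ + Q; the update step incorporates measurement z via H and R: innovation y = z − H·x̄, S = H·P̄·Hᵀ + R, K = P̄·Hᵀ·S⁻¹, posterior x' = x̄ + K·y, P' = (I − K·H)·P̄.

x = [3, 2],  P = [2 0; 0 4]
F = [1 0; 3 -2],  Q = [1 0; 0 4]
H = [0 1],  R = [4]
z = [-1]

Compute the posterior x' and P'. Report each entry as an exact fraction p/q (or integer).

x̄ = F·x = [3, 5]
P̄ = F·P·Fᵀ + Q = [3 6; 6 38]
y = z − H·x̄ = [-6]
S = H·P̄·Hᵀ + R = [42]
K = P̄·Hᵀ·S⁻¹ = [1/7; 19/21]
x' = x̄ + K·y = [15/7, -3/7]
P' = (I − K·H)·P̄ = [15/7 4/7; 4/7 76/21]

x' = [15/7, -3/7]
P' = [15/7 4/7; 4/7 76/21]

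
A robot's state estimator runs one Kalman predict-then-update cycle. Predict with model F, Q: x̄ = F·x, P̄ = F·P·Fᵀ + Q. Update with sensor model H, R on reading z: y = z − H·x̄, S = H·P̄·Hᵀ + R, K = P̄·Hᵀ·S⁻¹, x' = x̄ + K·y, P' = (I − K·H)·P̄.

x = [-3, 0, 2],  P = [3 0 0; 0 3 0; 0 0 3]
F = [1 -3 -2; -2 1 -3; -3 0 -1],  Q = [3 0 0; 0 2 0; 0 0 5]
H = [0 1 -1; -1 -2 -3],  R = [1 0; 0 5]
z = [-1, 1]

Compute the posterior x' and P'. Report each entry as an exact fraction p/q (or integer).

x' = [-859/133, 579/1577, 17789/11039]
P' = [5571/133 -156/19 -1119/133; -156/19 6795/3154 2551/1577; -1119/133 2551/1577 22541/11039]

x̄ = F·x = [-7, 0, 7]
P̄ = F·P·Fᵀ + Q = [45 3 -3; 3 44 27; -3 27 35]
y = z − H·x̄ = [6, 15]
S = H·P̄·Hᵀ + R = [26 -16; -16 859]
K = P̄·Hᵀ·S⁻¹ = [27/133 -6/133; 1693/3154 -300/1577; -4684/11039 -2092/11039]
x' = x̄ + K·y = [-859/133, 579/1577, 17789/11039]
P' = (I − K·H)·P̄ = [5571/133 -156/19 -1119/133; -156/19 6795/3154 2551/1577; -1119/133 2551/1577 22541/11039]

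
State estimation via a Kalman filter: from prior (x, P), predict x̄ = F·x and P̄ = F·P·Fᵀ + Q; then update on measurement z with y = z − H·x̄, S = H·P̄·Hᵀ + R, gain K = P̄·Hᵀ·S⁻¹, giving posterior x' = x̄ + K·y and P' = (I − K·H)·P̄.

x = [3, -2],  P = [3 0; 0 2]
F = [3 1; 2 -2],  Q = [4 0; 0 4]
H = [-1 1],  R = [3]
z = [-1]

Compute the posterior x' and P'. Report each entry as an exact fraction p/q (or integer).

x̄ = F·x = [7, 10]
P̄ = F·P·Fᵀ + Q = [33 14; 14 24]
y = z − H·x̄ = [-4]
S = H·P̄·Hᵀ + R = [32]
K = P̄·Hᵀ·S⁻¹ = [-19/32; 5/16]
x' = x̄ + K·y = [75/8, 35/4]
P' = (I − K·H)·P̄ = [695/32 319/16; 319/16 167/8]

x' = [75/8, 35/4]
P' = [695/32 319/16; 319/16 167/8]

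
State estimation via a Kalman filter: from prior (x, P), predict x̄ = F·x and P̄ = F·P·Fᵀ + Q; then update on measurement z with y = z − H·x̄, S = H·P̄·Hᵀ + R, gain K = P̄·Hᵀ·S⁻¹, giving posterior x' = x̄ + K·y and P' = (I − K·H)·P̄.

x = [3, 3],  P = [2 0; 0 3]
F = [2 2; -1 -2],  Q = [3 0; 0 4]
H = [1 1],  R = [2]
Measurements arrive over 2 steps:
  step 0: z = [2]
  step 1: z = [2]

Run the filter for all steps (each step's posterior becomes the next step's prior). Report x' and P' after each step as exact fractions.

step 0: x' = [125/11, -101/11], P' = [204/11 -190/11; -190/11 194/11]
step 1: x' = [751/303, 61/303], P' = [2554/303 -2432/303; -2432/303 2872/303]

step 0: x̄ = F·x = [12, -9]
step 0: P̄ = F·P·Fᵀ + Q = [23 -16; -16 18]
step 0: y = z − H·x̄ = [-1]
step 0: S = H·P̄·Hᵀ + R = [11]
step 0: K = P̄·Hᵀ·S⁻¹ = [7/11; 2/11]
step 0: x' = x̄ + K·y = [125/11, -101/11]
step 0: P' = (I − K·H)·P̄ = [204/11 -190/11; -190/11 194/11]
step 1: x̄ = F·x = [48/11, 7]
step 1: P̄ = F·P·Fᵀ + Q = [105/11 -4; -4 24]
step 1: y = z − H·x̄ = [-103/11]
step 1: S = H·P̄·Hᵀ + R = [303/11]
step 1: K = P̄·Hᵀ·S⁻¹ = [61/303; 220/303]
step 1: x' = x̄ + K·y = [751/303, 61/303]
step 1: P' = (I − K·H)·P̄ = [2554/303 -2432/303; -2432/303 2872/303]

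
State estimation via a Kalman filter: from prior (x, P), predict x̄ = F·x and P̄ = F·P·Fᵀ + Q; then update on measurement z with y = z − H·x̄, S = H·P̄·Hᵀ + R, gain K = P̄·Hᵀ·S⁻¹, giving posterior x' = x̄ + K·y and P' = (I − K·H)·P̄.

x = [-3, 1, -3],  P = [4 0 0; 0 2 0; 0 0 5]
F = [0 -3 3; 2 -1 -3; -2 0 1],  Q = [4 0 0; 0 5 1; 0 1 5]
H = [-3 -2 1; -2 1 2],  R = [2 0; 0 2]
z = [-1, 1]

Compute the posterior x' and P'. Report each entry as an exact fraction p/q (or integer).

x̄ = F·x = [-12, 2, 3]
P̄ = F·P·Fᵀ + Q = [67 -39 15; -39 68 -30; 15 -30 26]
y = z − H·x̄ = [-36, -31]
S = H·P̄·Hᵀ + R = [465 249; 249 358]
K = P̄·Hᵀ·S⁻¹ = [-1019/34823 -13201/34823; -38956/104469 17397/34823; 16670/104469 -4643/34823]
x' = x̄ + K·y = [28039/34823, -2189/34823, 48362/34823]
P' = (I − K·H)·P̄ = [335346/34823 -272742/34823 458516/34823; -272742/34823 706622/104469 -1119346/104469; 458516/34823 -1119346/104469 1921292/104469]

x' = [28039/34823, -2189/34823, 48362/34823]
P' = [335346/34823 -272742/34823 458516/34823; -272742/34823 706622/104469 -1119346/104469; 458516/34823 -1119346/104469 1921292/104469]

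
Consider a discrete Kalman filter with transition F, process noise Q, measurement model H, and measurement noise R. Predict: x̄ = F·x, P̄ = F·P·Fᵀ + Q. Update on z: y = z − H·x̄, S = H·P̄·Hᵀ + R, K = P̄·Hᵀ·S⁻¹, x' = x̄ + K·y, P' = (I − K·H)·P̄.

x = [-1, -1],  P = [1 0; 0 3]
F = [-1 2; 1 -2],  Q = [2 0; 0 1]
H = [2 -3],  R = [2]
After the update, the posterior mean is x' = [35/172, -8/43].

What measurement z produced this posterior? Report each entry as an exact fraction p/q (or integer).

x̄ = F·x = [-1, 1]
P̄ = F·P·Fᵀ + Q = [15 -13; -13 14]
S = H·P̄·Hᵀ + R = [344]
K = P̄·Hᵀ·S⁻¹ = [69/344; -17/86]
x' − x̄ = [207/172, -51/43] = K·y
y = (KᵀK)⁻¹·Kᵀ·(x' − x̄) = [6]
z = y + H·x̄ = [6] + [-5] = [1]

z = [1]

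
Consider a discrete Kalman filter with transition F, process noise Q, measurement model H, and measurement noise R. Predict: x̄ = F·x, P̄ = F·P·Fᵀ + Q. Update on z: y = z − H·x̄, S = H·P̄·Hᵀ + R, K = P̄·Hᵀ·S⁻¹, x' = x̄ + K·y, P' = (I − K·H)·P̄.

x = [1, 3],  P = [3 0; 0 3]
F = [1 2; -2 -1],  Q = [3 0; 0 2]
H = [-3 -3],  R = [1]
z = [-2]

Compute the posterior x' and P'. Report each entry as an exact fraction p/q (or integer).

x̄ = F·x = [7, -5]
P̄ = F·P·Fᵀ + Q = [18 -12; -12 17]
y = z − H·x̄ = [4]
S = H·P̄·Hᵀ + R = [100]
K = P̄·Hᵀ·S⁻¹ = [-9/50; -3/20]
x' = x̄ + K·y = [157/25, -28/5]
P' = (I − K·H)·P̄ = [369/25 -147/10; -147/10 59/4]

x' = [157/25, -28/5]
P' = [369/25 -147/10; -147/10 59/4]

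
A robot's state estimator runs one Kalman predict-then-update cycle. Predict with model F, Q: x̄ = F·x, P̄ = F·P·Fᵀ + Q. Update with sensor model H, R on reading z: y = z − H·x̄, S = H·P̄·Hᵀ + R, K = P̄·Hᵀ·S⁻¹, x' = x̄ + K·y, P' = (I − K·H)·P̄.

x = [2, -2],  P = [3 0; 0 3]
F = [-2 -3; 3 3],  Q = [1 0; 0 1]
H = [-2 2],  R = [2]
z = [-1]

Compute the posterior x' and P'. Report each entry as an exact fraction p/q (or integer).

x̄ = F·x = [2, 0]
P̄ = F·P·Fᵀ + Q = [40 -45; -45 55]
y = z − H·x̄ = [3]
S = H·P̄·Hᵀ + R = [742]
K = P̄·Hᵀ·S⁻¹ = [-85/371; 100/371]
x' = x̄ + K·y = [487/371, 300/371]
P' = (I − K·H)·P̄ = [390/371 305/371; 305/371 405/371]

x' = [487/371, 300/371]
P' = [390/371 305/371; 305/371 405/371]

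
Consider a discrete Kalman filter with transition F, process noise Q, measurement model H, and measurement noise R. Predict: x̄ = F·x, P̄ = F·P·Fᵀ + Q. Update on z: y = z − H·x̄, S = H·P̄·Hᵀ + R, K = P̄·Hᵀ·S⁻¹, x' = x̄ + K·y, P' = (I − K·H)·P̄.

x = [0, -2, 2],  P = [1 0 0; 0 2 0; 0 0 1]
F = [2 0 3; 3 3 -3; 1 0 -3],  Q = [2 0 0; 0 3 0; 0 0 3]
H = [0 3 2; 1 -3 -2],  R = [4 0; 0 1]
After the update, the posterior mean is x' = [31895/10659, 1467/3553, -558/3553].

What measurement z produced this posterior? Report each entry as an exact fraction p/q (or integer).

x̄ = F·x = [6, -12, -6]
P̄ = F·P·Fᵀ + Q = [15 -3 -7; -3 39 12; -7 12 13]
S = H·P̄·Hᵀ + R = [551 -570; -570 609]
K = P̄·Hᵀ·S⁻¹ = [2551/3553 412/561; 1263/3553 18/187; -524/3553 -47/187]
x' − x̄ = [-32059/10659, 44103/3553, 20760/3553] = K·y
y = (KᵀK)⁻¹·Kᵀ·(x' − x̄) = [49, -52]
z = y + H·x̄ = [49, -52] + [-48, 54] = [1, 2]

z = [1, 2]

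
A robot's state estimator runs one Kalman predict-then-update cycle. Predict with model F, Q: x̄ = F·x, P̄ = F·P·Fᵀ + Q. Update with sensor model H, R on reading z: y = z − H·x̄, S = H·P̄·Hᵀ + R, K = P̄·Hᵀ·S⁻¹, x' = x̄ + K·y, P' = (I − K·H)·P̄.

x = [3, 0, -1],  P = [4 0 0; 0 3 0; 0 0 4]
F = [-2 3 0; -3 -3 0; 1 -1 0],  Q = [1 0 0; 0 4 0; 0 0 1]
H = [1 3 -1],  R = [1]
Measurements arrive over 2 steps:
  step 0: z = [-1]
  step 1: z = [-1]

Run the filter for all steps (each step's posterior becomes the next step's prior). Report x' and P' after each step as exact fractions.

step 0: x̄ = F·x = [-6, -9, 3]
step 0: P̄ = F·P·Fᵀ + Q = [44 -3 -17; -3 67 -3; -17 -3 8]
step 0: y = z − H·x̄ = [35]
step 0: S = H·P̄·Hᵀ + R = [690]
step 0: K = P̄·Hᵀ·S⁻¹ = [26/345; 67/230; -17/345]
step 0: x' = x̄ + K·y = [-232/69, 55/46, 88/69]
step 0: P' = (I − K·H)·P̄ = [13828/345 -2087/115 -4981/345; -2087/115 1943/230 794/115; -4981/345 794/115 2182/345]
step 1: x̄ = F·x = [1423/138, 13/2, -629/138]
step 1: P̄ = F·P·Fᵀ + Q = [314039/690 2189/10 -135409/690; 2189/10 1141/10 -949/10; -135409/690 -949/10 59219/690]
step 1: y = z − H·x̄ = [-1627/46]
step 1: S = H·P̄·Hᵀ + R = [884153/230]
step 1: K = P̄·Hᵀ·S⁻¹ = [300857/884153; 150903/884153; -130357/884153]
step 1: x' = x̄ + K·y = [-4572463/2652459, 409621/884153, 1742180/2652459]
step 1: P' = (I − K·H)·P̄ = [26581394/2652459 -3851186/884153 -8981851/2652459; -3851186/884153 1874399/884153 1621108/884153; -8981851/2652459 1621108/884153 5999192/2652459]

step 0: x' = [-232/69, 55/46, 88/69], P' = [13828/345 -2087/115 -4981/345; -2087/115 1943/230 794/115; -4981/345 794/115 2182/345]
step 1: x' = [-4572463/2652459, 409621/884153, 1742180/2652459], P' = [26581394/2652459 -3851186/884153 -8981851/2652459; -3851186/884153 1874399/884153 1621108/884153; -8981851/2652459 1621108/884153 5999192/2652459]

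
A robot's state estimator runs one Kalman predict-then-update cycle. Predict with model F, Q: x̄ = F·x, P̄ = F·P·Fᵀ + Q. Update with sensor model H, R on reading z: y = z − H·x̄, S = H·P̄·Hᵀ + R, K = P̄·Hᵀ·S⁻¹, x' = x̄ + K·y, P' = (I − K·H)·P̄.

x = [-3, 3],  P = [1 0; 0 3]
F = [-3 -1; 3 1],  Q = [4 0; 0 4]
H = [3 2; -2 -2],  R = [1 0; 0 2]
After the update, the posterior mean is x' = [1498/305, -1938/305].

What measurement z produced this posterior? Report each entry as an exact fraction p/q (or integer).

z = [2, 3]

x̄ = F·x = [6, -6]
P̄ = F·P·Fᵀ + Q = [16 -12; -12 16]
S = H·P̄·Hᵀ + R = [65 -40; -40 34]
K = P̄·Hᵀ·S⁻¹ = [248/305 44/61; -228/305 -68/61]
x' − x̄ = [-332/305, -108/305] = K·y
y = (KᵀK)⁻¹·Kᵀ·(x' − x̄) = [-4, 3]
z = y + H·x̄ = [-4, 3] + [6, 0] = [2, 3]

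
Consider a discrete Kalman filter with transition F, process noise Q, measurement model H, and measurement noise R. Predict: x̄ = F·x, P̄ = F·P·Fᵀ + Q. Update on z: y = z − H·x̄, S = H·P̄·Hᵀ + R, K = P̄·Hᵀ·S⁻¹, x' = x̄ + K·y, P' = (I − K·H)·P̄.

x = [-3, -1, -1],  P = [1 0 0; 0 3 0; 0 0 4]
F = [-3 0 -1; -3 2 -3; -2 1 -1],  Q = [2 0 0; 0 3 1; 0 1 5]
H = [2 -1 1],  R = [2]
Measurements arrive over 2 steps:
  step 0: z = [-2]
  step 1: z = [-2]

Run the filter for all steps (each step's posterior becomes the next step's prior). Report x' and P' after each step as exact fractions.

step 0: x̄ = F·x = [10, 10, 6]
step 0: P̄ = F·P·Fᵀ + Q = [15 21 10; 21 60 25; 10 25 16]
step 0: y = z − H·x̄ = [-18]
step 0: S = H·P̄·Hᵀ + R = [44]
step 0: K = P̄·Hᵀ·S⁻¹ = [19/44; 7/44; 1/4]
step 0: x' = x̄ + K·y = [49/22, 157/22, 3/2]
step 0: P' = (I − K·H)·P̄ = [299/44 791/44 21/4; 791/44 2591/44 93/4; 21/4 93/4 53/4]
step 1: x̄ = F·x = [-90/11, 34/11, 13/11]
step 1: P̄ = F·P·Fᵀ + Q = [1187/11 105/11 34/11; 105/11 206/11 49/11; 34/11 49/11 76/11]
step 1: y = z − H·x̄ = [179/11]
step 1: S = H·P̄·Hᵀ + R = [4670/11]
step 1: K = P̄·Hᵀ·S⁻¹ = [2303/4670; 53/4670; 19/934]
step 1: x' = x̄ + K·y = [-733/4670, 15297/4670, 1413/934]
step 1: P' = (I − K·H)·P̄ = [21771/4670 33481/4670 -1091/934; 33481/4670 87201/4670 4069/934; -1091/934 4069/934 6289/934]

step 0: x' = [49/22, 157/22, 3/2], P' = [299/44 791/44 21/4; 791/44 2591/44 93/4; 21/4 93/4 53/4]
step 1: x' = [-733/4670, 15297/4670, 1413/934], P' = [21771/4670 33481/4670 -1091/934; 33481/4670 87201/4670 4069/934; -1091/934 4069/934 6289/934]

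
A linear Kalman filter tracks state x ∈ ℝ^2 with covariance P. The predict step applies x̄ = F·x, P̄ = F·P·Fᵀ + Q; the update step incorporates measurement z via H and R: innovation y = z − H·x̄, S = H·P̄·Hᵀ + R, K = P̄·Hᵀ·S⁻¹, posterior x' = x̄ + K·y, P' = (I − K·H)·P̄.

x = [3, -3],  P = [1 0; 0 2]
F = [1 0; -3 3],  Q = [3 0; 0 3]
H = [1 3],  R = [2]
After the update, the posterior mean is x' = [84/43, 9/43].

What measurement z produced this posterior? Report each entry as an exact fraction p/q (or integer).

x̄ = F·x = [3, -18]
P̄ = F·P·Fᵀ + Q = [4 -3; -3 30]
S = H·P̄·Hᵀ + R = [258]
K = P̄·Hᵀ·S⁻¹ = [-5/258; 29/86]
x' − x̄ = [-45/43, 783/43] = K·y
y = (KᵀK)⁻¹·Kᵀ·(x' − x̄) = [54]
z = y + H·x̄ = [54] + [-51] = [3]

z = [3]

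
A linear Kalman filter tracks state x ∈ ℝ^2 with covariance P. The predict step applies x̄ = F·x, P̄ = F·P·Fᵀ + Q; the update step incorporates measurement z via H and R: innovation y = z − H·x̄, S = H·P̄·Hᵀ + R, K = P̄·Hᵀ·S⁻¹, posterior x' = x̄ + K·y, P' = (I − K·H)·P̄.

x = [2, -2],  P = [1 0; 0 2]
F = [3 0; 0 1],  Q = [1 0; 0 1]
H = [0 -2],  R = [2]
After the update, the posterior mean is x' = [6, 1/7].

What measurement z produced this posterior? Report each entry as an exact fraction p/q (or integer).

z = [-1]

x̄ = F·x = [6, -2]
P̄ = F·P·Fᵀ + Q = [10 0; 0 3]
S = H·P̄·Hᵀ + R = [14]
K = P̄·Hᵀ·S⁻¹ = [0; -3/7]
x' − x̄ = [0, 15/7] = K·y
y = (KᵀK)⁻¹·Kᵀ·(x' − x̄) = [-5]
z = y + H·x̄ = [-5] + [4] = [-1]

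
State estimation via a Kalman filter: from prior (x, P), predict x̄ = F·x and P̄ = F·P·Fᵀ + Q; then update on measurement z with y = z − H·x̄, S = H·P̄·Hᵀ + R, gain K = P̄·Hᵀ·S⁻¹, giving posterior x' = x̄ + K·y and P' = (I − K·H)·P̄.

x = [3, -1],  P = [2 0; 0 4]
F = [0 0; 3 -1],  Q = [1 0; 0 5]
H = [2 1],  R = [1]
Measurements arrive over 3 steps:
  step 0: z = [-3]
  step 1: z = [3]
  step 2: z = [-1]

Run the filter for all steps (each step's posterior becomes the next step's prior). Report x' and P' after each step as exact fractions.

step 0: x' = [-13/16, -31/32], P' = [7/8 -27/16; -27/16 135/32]
step 1: x' = [286/1031, 2378/1031], P' = [903/1031 -1742/1031; -1742/1031 4355/1031]
step 2: x' = [489/16622, -35689/33244], P' = [7280/8311 -28089/16622; -28089/16622 140445/33244]

step 0: x̄ = F·x = [0, 10]
step 0: P̄ = F·P·Fᵀ + Q = [1 0; 0 27]
step 0: y = z − H·x̄ = [-13]
step 0: S = H·P̄·Hᵀ + R = [32]
step 0: K = P̄·Hᵀ·S⁻¹ = [1/16; 27/32]
step 0: x' = x̄ + K·y = [-13/16, -31/32]
step 0: P' = (I − K·H)·P̄ = [7/8 -27/16; -27/16 135/32]
step 1: x̄ = F·x = [0, -47/32]
step 1: P̄ = F·P·Fᵀ + Q = [1 0; 0 871/32]
step 1: y = z − H·x̄ = [143/32]
step 1: S = H·P̄·Hᵀ + R = [1031/32]
step 1: K = P̄·Hᵀ·S⁻¹ = [64/1031; 871/1031]
step 1: x' = x̄ + K·y = [286/1031, 2378/1031]
step 1: P' = (I − K·H)·P̄ = [903/1031 -1742/1031; -1742/1031 4355/1031]
step 2: x̄ = F·x = [0, -1520/1031]
step 2: P̄ = F·P·Fᵀ + Q = [1 0; 0 28089/1031]
step 2: y = z − H·x̄ = [489/1031]
step 2: S = H·P̄·Hᵀ + R = [33244/1031]
step 2: K = P̄·Hᵀ·S⁻¹ = [1031/16622; 28089/33244]
step 2: x' = x̄ + K·y = [489/16622, -35689/33244]
step 2: P' = (I − K·H)·P̄ = [7280/8311 -28089/16622; -28089/16622 140445/33244]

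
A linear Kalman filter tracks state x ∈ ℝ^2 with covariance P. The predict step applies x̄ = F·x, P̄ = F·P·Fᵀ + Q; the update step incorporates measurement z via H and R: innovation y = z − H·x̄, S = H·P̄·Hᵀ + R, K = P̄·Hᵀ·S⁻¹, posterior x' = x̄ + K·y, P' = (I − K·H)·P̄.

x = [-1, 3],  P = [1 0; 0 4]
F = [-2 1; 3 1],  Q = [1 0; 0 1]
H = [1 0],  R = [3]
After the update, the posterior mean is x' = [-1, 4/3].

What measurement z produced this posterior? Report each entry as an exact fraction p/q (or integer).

x̄ = F·x = [5, 0]
P̄ = F·P·Fᵀ + Q = [9 -2; -2 14]
S = H·P̄·Hᵀ + R = [12]
K = P̄·Hᵀ·S⁻¹ = [3/4; -1/6]
x' − x̄ = [-6, 4/3] = K·y
y = (KᵀK)⁻¹·Kᵀ·(x' − x̄) = [-8]
z = y + H·x̄ = [-8] + [5] = [-3]

z = [-3]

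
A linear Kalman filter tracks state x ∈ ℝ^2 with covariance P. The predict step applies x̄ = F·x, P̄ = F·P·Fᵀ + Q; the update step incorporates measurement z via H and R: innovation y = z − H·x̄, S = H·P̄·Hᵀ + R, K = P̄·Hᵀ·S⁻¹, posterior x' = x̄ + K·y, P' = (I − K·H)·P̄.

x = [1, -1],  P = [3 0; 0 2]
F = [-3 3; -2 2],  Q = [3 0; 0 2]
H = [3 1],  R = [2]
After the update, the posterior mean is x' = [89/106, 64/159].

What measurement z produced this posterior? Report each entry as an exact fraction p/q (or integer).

z = [3]

x̄ = F·x = [-6, -4]
P̄ = F·P·Fᵀ + Q = [48 30; 30 22]
S = H·P̄·Hᵀ + R = [636]
K = P̄·Hᵀ·S⁻¹ = [29/106; 28/159]
x' − x̄ = [725/106, 700/159] = K·y
y = (KᵀK)⁻¹·Kᵀ·(x' − x̄) = [25]
z = y + H·x̄ = [25] + [-22] = [3]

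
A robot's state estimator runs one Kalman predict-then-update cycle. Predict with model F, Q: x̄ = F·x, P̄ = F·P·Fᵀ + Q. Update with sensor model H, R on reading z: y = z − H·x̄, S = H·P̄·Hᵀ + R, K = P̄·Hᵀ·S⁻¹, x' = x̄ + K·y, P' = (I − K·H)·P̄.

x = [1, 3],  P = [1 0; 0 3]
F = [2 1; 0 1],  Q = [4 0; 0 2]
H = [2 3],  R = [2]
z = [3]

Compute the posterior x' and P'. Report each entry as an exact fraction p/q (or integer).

x' = [139/127, 45/127]
P' = [436/127 -270/127; -270/127 194/127]

x̄ = F·x = [5, 3]
P̄ = F·P·Fᵀ + Q = [11 3; 3 5]
y = z − H·x̄ = [-16]
S = H·P̄·Hᵀ + R = [127]
K = P̄·Hᵀ·S⁻¹ = [31/127; 21/127]
x' = x̄ + K·y = [139/127, 45/127]
P' = (I − K·H)·P̄ = [436/127 -270/127; -270/127 194/127]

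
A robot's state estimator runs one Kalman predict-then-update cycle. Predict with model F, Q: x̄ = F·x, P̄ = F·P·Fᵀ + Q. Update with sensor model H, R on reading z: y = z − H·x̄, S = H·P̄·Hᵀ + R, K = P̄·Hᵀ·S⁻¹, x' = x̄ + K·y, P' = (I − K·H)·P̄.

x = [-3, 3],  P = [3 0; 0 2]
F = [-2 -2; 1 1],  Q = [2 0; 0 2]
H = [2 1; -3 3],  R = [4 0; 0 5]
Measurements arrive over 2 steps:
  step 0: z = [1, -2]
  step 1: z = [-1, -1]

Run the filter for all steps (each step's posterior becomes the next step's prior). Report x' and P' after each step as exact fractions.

step 0: x̄ = F·x = [0, 0]
step 0: P̄ = F·P·Fᵀ + Q = [22 -10; -10 7]
step 0: y = z − H·x̄ = [1, -2]
step 0: S = H·P̄·Hᵀ + R = [59 -141; -141 446]
step 0: K = P̄·Hᵀ·S⁻¹ = [1628/6433 -870/6433; 199/919 168/919]
step 0: x' = x̄ + K·y = [3368/6433, -137/919]
step 0: P' = (I − K·H)·P̄ = [2654/6433 172/919; 172/919 452/919]
step 1: x̄ = F·x = [-4818/6433, 2409/6433]
step 1: P̄ = F·P·Fᵀ + Q = [45770/6433 -16452/6433; -16452/6433 21092/6433]
step 1: y = z − H·x̄ = [794/6433, -28114/6433]
step 1: S = H·P̄·Hᵀ + R = [164096/6433 -260700/6433; -260700/6433 930059/6433]
step 1: K = P̄·Hᵀ·S⁻¹ = [411403/1644926 -107412/822463; 714181/3289852 149649/822463]
step 1: x' = x̄ + K·y = [-121175/822463, -647957/1644926]
step 1: P' = (I − K·H)·P̄ = [333942/822463 154922/822463; 154922/822463 404337/822463]

step 0: x' = [3368/6433, -137/919], P' = [2654/6433 172/919; 172/919 452/919]
step 1: x' = [-121175/822463, -647957/1644926], P' = [333942/822463 154922/822463; 154922/822463 404337/822463]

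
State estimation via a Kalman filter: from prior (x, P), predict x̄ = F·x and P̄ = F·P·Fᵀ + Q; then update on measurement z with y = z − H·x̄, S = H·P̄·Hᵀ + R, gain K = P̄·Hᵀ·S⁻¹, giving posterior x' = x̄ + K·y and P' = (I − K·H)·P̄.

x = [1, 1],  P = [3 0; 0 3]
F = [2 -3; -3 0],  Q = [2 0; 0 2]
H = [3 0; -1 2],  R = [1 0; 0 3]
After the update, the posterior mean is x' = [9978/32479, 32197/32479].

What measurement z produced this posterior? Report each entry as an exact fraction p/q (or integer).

x̄ = F·x = [-1, -3]
P̄ = F·P·Fᵀ + Q = [41 -18; -18 29]
S = H·P̄·Hᵀ + R = [370 -231; -231 232]
K = P̄·Hᵀ·S⁻¹ = [10749/32479 -77/32479; 5028/32479 15646/32479]
x' − x̄ = [42457/32479, 129634/32479] = K·y
y = (KᵀK)⁻¹·Kᵀ·(x' − x̄) = [4, 7]
z = y + H·x̄ = [4, 7] + [-3, -5] = [1, 2]

z = [1, 2]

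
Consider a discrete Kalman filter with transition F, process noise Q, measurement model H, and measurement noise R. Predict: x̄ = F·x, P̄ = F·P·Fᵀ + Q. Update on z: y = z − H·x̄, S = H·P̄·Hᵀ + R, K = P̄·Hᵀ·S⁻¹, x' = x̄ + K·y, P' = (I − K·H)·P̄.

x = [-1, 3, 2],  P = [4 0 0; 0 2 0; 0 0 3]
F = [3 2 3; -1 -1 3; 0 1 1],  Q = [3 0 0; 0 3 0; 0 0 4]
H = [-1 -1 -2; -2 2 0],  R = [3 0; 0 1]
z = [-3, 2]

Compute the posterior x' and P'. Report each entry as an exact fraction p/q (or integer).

x' = [-23515/26201, 7552/78603, 803/399]
P' = [93211/26201 89790/26201 -397/133; 89790/26201 278695/78603 -1189/399; -397/133 -1189/399 1283/399]

x̄ = F·x = [9, 4, 5]
P̄ = F·P·Fᵀ + Q = [74 11 13; 11 36 7; 13 7 9]
y = z − H·x̄ = [20, 12]
S = H·P̄·Hᵀ + R = [251 100; 100 353]
K = P̄·Hᵀ·S⁻¹ = [-8861/26201 -6842/26201; -26533/78603 18650/78603; -62/399 4/399]
x' = x̄ + K·y = [-23515/26201, 7552/78603, 803/399]
P' = (I − K·H)·P̄ = [93211/26201 89790/26201 -397/133; 89790/26201 278695/78603 -1189/399; -397/133 -1189/399 1283/399]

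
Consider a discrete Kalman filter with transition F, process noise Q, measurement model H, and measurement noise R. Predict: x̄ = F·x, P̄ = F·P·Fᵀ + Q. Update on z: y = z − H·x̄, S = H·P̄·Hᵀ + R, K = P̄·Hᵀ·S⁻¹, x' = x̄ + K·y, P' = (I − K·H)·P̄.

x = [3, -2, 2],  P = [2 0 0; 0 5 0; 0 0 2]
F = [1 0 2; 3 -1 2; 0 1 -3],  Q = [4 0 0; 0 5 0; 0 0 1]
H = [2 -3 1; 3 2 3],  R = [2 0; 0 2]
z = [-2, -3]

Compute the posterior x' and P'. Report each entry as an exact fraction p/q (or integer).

x̄ = F·x = [7, 15, -8]
P̄ = F·P·Fᵀ + Q = [14 14 -12; 14 36 -17; -12 -17 24]
y = z − H·x̄ = [37, -30]
S = H·P̄·Hᵀ + R = [292 -119; -119 236]
K = P̄·Hᵀ·S⁻¹ = [-2090/54751 6834/54751; -15395/54751 6853/54751; 12274/54751 6653/54751]
x' = x̄ + K·y = [100907/54751, 46060/54751, -183460/54751]
P' = (I − K·H)·P̄ = [479818/54751 133242/54751 -564090/54751; 133242/54751 45982/54751 -159328/54751; -564090/54751 -159328/54751 674744/54751]

x' = [100907/54751, 46060/54751, -183460/54751]
P' = [479818/54751 133242/54751 -564090/54751; 133242/54751 45982/54751 -159328/54751; -564090/54751 -159328/54751 674744/54751]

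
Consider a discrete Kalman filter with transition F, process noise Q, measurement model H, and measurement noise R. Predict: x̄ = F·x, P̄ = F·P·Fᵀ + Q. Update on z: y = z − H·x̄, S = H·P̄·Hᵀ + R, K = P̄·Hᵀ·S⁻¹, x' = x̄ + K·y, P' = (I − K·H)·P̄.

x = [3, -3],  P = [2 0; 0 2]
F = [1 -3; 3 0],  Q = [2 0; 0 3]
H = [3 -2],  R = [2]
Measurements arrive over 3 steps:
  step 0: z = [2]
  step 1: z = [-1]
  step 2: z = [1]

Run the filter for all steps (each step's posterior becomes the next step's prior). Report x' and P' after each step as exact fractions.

step 0: x̄ = F·x = [12, 9]
step 0: P̄ = F·P·Fᵀ + Q = [22 6; 6 21]
step 0: y = z − H·x̄ = [-16]
step 0: S = H·P̄·Hᵀ + R = [212]
step 0: K = P̄·Hᵀ·S⁻¹ = [27/106; -6/53]
step 0: x' = x̄ + K·y = [420/53, 573/53]
step 0: P' = (I − K·H)·P̄ = [437/53 642/53; 642/53 969/53]
step 1: x̄ = F·x = [-1299/53, 1260/53]
step 1: P̄ = F·P·Fᵀ + Q = [5412/53 -4467/53; -4467/53 4092/53]
step 1: y = z − H·x̄ = [6364/53]
step 1: S = H·P̄·Hᵀ + R = [118786/53]
step 1: K = P̄·Hᵀ·S⁻¹ = [12585/59393; -21585/118786]
step 1: x' = x̄ + K·y = [55461/59393, 116070/59393]
step 1: P' = (I − K·H)·P̄ = [88122/59393 119598/59393; 119598/59393 380379/118786]
step 2: x̄ = F·x = [-292749/59393, 166383/59393]
step 2: P̄ = F·P·Fᵀ + Q = [2402051/118786 -812016/59393; -812016/59393 971277/59393]
step 2: y = z − H·x̄ = [1270406/59393]
step 2: S = H·P̄·Hᵀ + R = [49114631/118786]
step 2: K = P̄·Hᵀ·S⁻¹ = [10454217/49114631; -8757204/49114631]
step 2: x' = x̄ + K·y = [-18472869/49114631, -49725807/49114631]
step 2: P' = (I − K·H)·P̄ = [73116322/49114631 99220266/49114631; 99220266/49114631 157587603/49114631]

step 0: x' = [420/53, 573/53], P' = [437/53 642/53; 642/53 969/53]
step 1: x' = [55461/59393, 116070/59393], P' = [88122/59393 119598/59393; 119598/59393 380379/118786]
step 2: x' = [-18472869/49114631, -49725807/49114631], P' = [73116322/49114631 99220266/49114631; 99220266/49114631 157587603/49114631]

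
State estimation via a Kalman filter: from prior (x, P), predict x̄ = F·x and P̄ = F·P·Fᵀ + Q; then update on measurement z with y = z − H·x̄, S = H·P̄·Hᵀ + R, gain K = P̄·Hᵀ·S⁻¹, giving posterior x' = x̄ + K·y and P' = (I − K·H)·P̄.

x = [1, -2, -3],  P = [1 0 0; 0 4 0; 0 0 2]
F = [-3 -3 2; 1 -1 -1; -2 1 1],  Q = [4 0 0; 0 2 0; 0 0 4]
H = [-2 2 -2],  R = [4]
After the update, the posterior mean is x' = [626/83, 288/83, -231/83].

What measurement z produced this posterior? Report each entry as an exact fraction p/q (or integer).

z = [-3]

x̄ = F·x = [-3, 6, -7]
P̄ = F·P·Fᵀ + Q = [57 5 -2; 5 9 -8; -2 -8 14]
S = H·P̄·Hᵀ + R = [332]
K = P̄·Hᵀ·S⁻¹ = [-25/83; 6/83; -10/83]
x' − x̄ = [875/83, -210/83, 350/83] = K·y
y = (KᵀK)⁻¹·Kᵀ·(x' − x̄) = [-35]
z = y + H·x̄ = [-35] + [32] = [-3]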